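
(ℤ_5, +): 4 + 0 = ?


Operation: addition mod 5
4 + 0 = (a + b) mod 5 with a = 4, b = 0

4 + 0 = 4


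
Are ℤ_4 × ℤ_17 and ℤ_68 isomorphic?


Comparing ℤ_4 × ℤ_17 and ℤ_68:
gcd(4,17) = 1, so ℤ_4 × ℤ_17 ≅ ℤ_68 (CRT)

Yes, ℤ_4 × ℤ_17 ≅ ℤ_68


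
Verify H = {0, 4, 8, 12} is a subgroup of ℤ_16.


Subgroup test for H = {0, 4, 8, 12} in (ℤ_16, +):
(1) 0 ∈ H? Yes
(2) Closure: for all a,b ∈ H, (a+b) mod 16 ∈ H? Yes
(3) Inverses: for all a ∈ H, -a mod 16 ∈ H? Yes

Yes, H is a subgroup of ℤ_16


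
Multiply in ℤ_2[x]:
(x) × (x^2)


Expand and collect like terms; reduce coefficients mod 2:
x^0: 0·0 = 0 ≡ 0 (mod 2)
x^1: 0·0 + 1·0 = 0 ≡ 0 (mod 2)
x^2: 0·1 + 1·0 = 0 ≡ 0 (mod 2)
x^3: 1·1 = 1 ≡ 1 (mod 2)
Result: x^3

f · g = x^3


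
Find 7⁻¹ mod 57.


Use the extended Euclidean algorithm to write 1 = 7·s + 57·t; then s mod 57 is the inverse.
Euclidean algorithm:
  7 = 0·57 + 7
  57 = 8·7 + 1
  7 = 7·1 + 0
gcd(7,57) = 1
Back-substitution gives: 7·(-8) + 57·(1) = 1
So 7⁻¹ ≡ -8 ≡ 49 (mod 57)
Check: 7 × 49 = 343 ≡ 1 (mod 57) ✓

7⁻¹ ≡ 49 (mod 57)


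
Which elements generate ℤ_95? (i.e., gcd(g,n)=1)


g generates ℤ_n iff gcd(g,n) = 1
Prime factors of 95: 5, 19
Generators are g ∈ {1,...,94} not divisible by any of these primes.
Generators: {1, 2, 3, 4, 6, 7, 8, 9, 11, 12, 13, 14, 16, 17, 18, 21, 22, 23, 24, 26, 27, 28, 29, 31, 32, 33, 34, 36, 37, 39, 41, 42, 43, 44, 46, 47, 48, 49, 51, 52, 53, 54, 56, 58, 59, 61, 62, 63, 64, 66, 67, 68, 69, 71, 72, 73, 74, 77, 78, 79, 81, 82, 83, 84, 86, 87, 88, 89, 91, 92, 93, 94}
Number of generators = φ(95) = 72

Generators of ℤ_95 = {1, 2, 3, 4, 6, 7, 8, 9, 11, 12, 13, 14, 16, 17, 18, 21, 22, 23, 24, 26, 27, 28, 29, 31, 32, 33, 34, 36, 37, 39, 41, 42, 43, 44, 46, 47, 48, 49, 51, 52, 53, 54, 56, 58, 59, 61, 62, 63, 64, 66, 67, 68, 69, 71, 72, 73, 74, 77, 78, 79, 81, 82, 83, 84, 86, 87, 88, 89, 91, 92, 93, 94}


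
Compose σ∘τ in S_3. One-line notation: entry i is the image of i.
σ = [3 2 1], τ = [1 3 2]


σ∘τ: apply τ first, then σ
1 →τ 1 →σ 3
2 →τ 3 →σ 1
3 →τ 2 →σ 2

σ∘τ = [3 1 2]


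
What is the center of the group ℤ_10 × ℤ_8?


Z(G) = {g ∈ G | gx = xg for all x ∈ G}
Direct product of abelian groups is abelian, so Z(G) = G

Z(ℤ_10 × ℤ_8) = ℤ_10 × ℤ_8


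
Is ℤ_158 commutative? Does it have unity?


ℤ_158 is a commutative ring with unity 1; 158 = 2×79 is composite, so 2·79 ≡ 0 gives zero divisors (not an integral domain)
Commutative: Yes
Integral domain: No
Has unity: Yes

ℤ_158: Commutative=Yes, Unity=Yes


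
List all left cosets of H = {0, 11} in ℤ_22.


H = {0, 11}, |H| = 2
Number of cosets = |G|/|H| = 22/2 = 11
0 + H = {0, 11}
1 + H = {1, 12}
2 + H = {2, 13}
3 + H = {3, 14}
4 + H = {4, 15}
5 + H = {5, 16}
6 + H = {6, 17}
7 + H = {7, 18}
8 + H = {8, 19}
9 + H = {9, 20}
10 + H = {10, 21}

Cosets: 0+H={0,11}; 1+H={1,12}; 2+H={2,13}; 3+H={3,14}; 4+H={4,15}; 5+H={5,16}; 6+H={6,17}; 7+H={7,18}; 8+H={8,19}; 9+H={9,20}; 10+H={10,21}


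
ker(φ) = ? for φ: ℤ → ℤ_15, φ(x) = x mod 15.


Kernel = preimage of identity
ker(φ) = {x ∈ ℤ : x ≡ 0 (mod 15)} = 15ℤ = {0, ±15, ±30, ...}

ker(φ) = 15ℤ


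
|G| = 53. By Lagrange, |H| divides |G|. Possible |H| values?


Lagrange's theorem: |H| divides |G|
|G| = 53
Divisors of 53: 1, 53

Possible subgroup orders: {1, 53}


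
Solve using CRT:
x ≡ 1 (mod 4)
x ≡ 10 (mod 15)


m₁ = 4, m₂ = 15, gcd = 1, so CRT applies. M = m₁·m₂ = 60
Let M₁ = M/m₁ = 15, M₂ = M/m₂ = 4
Find y₁ ≡ M₁⁻¹ (mod m₁): 15⁻¹ ≡ 3 (mod 4)
Find y₂ ≡ M₂⁻¹ (mod m₂): 4⁻¹ ≡ 4 (mod 15)
x = a₁·M₁·y₁ + a₂·M₂·y₂ = 1·15·3 + 10·4·4 = 205
Reduce mod 60: x ≡ 25
Check: 25 mod 4 = 1 ✓, 25 mod 15 = 10 ✓

x ≡ 25 (mod 60)


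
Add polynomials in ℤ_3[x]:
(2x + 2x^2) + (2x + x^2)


Add coefficients mod 3:
x^0: 0 + 0 = 0 (mod 3)
x^1: 2 + 2 = 1 (mod 3)
x^2: 2 + 1 = 0 (mod 3)
Result: x

f + g = x


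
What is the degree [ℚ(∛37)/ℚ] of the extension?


∛37 has minimal polynomial x³ - 37 (irreducible over ℚ since 37 is not a perfect cube)

[ℚ(∛37)/ℚ] = 3


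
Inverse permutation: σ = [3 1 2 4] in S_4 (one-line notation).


To find σ⁻¹, swap domain and range:
σ(1) = 3 → σ⁻¹(3) = 1
σ(2) = 1 → σ⁻¹(1) = 2
σ(3) = 2 → σ⁻¹(2) = 3
σ(4) = 4 → σ⁻¹(4) = 4

σ⁻¹ = [2 3 1 4]


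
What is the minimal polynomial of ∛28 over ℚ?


∛28 satisfies x³ - 28 = 0, irreducible over ℚ (no rational root; 28 is not a perfect cube)

Minimal polynomial: x³ - 28


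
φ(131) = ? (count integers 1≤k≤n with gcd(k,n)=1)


Factor n: 131 = 131
φ(n) = n · ∏(1 - 1/p) over distinct primes p | n
φ(131) = 131 · (1 - 1/131) = 130

φ(131) = 130


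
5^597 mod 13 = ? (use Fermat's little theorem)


Fermat's little theorem: if p is prime and gcd(a,p)=1, then a^(p-1) ≡ 1 (mod p)
p = 13 is prime, gcd(5,13) = 1
Reduce exponent: 597 mod 12 = 9
So 5^597 ≡ 5^9 (mod 13)
5^9 mod 13 = 5

5^597 ≡ 5 (mod 13)


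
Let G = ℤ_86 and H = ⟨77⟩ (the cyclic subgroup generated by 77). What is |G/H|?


|⟨77⟩| = n / gcd(77, 86) = 86 / 1 = 86
H is normal (ℤ_86 is abelian).
|G/H| = |G| / |H| = 86 / 86 = 1

|G/H| = 1


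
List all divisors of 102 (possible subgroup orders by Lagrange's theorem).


Lagrange's theorem: |H| divides |G|
|G| = 102
Divisors of 102: 1, 2, 3, 6, 17, 34, 51, 102

Possible subgroup orders: {1, 2, 3, 6, 17, 34, 51, 102}


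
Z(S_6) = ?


Z(G) = {g ∈ G | gx = xg for all x ∈ G}
S_n is non-abelian for n ≥ 3; Z(S_6) is trivial

Z(S_6) = {e}


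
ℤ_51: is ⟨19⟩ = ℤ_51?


g generates ℤ_n iff gcd(g, n) = 1
gcd(19, 51) = 1
Since gcd = 1, 19 is a generator.

Yes, 19 generates ℤ_51


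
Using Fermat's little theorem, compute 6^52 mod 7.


Fermat's little theorem: if p is prime and gcd(a,p)=1, then a^(p-1) ≡ 1 (mod p)
p = 7 is prime, gcd(6,7) = 1
Reduce exponent: 52 mod 6 = 4
So 6^52 ≡ 6^4 (mod 7)
6^4 mod 7 = 1

6^52 ≡ 1 (mod 7)


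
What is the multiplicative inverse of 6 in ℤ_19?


Use the extended Euclidean algorithm to write 1 = 6·s + 19·t; then s mod 19 is the inverse.
Euclidean algorithm:
  6 = 0·19 + 6
  19 = 3·6 + 1
  6 = 6·1 + 0
gcd(6,19) = 1
Back-substitution gives: 6·(-3) + 19·(1) = 1
So 6⁻¹ ≡ -3 ≡ 16 (mod 19)
Check: 6 × 16 = 96 ≡ 1 (mod 19) ✓

6⁻¹ ≡ 16 (mod 19)


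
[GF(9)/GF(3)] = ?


GF(9) = GF(3^2), so the extension degree is 2

[GF(9)/GF(3)] = 2


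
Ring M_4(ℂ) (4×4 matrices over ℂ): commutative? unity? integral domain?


Matrix multiplication is non-commutative for n ≥ 2; the identity matrix I is the unity; singular matrices give zero divisors, so not an integral domain
Commutative: No
Integral domain: No
Has unity: Yes

M_4(ℂ) (4×4 matrices over ℂ): Commutative=No, Unity=Yes


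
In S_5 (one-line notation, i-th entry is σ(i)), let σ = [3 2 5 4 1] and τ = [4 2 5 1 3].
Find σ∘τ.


σ∘τ: apply τ first, then σ
1 →τ 4 →σ 4
2 →τ 2 →σ 2
3 →τ 5 →σ 1
4 →τ 1 →σ 3
5 →τ 3 →σ 5

σ∘τ = [4 2 1 3 5]


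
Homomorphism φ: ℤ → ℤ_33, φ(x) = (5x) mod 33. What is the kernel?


Kernel = preimage of identity
ker(φ) = {x ∈ ℤ : 5x ≡ 0 (mod 33)}. gcd(5,33) = 1, so 5x ≡ 0 (mod 33) ⟺ x ≡ 0 (mod 33/1 = 33). Hence ker(φ) = 33ℤ

ker(φ) = 33ℤ


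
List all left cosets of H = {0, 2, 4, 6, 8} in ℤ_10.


H = {0, 2, 4, 6, 8}, |H| = 5
Number of cosets = |G|/|H| = 10/5 = 2
0 + H = {0, 2, 4, 6, 8}
1 + H = {1, 3, 5, 7, 9}

Cosets: 0+H={0,2,4,6,8}; 1+H={1,3,5,7,9}


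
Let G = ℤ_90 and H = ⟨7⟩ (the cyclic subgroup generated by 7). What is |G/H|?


|⟨7⟩| = n / gcd(7, 90) = 90 / 1 = 90
H is normal (ℤ_90 is abelian).
|G/H| = |G| / |H| = 90 / 90 = 1

|G/H| = 1


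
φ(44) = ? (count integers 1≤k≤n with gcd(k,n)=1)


Factor n: 44 = 2^2 × 11
φ(n) = n · ∏(1 - 1/p) over distinct primes p | n
φ(44) = 44 · (1 - 1/2) · (1 - 1/11) = 20

φ(44) = 20


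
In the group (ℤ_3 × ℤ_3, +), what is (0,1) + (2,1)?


Operation: componentwise addition mod (3, 3)
(0,1) + (2,1) = ((a₁+b₁) mod 3, (a₂+b₂) mod 3) with a = (0,1), b = (2,1)

(0,1) + (2,1) = (2,2)


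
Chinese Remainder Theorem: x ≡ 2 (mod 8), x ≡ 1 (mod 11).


m₁ = 8, m₂ = 11, gcd = 1, so CRT applies. M = m₁·m₂ = 88
Let M₁ = M/m₁ = 11, M₂ = M/m₂ = 8
Find y₁ ≡ M₁⁻¹ (mod m₁): 11⁻¹ ≡ 3 (mod 8)
Find y₂ ≡ M₂⁻¹ (mod m₂): 8⁻¹ ≡ 7 (mod 11)
x = a₁·M₁·y₁ + a₂·M₂·y₂ = 2·11·3 + 1·8·7 = 122
Reduce mod 88: x ≡ 34
Check: 34 mod 8 = 2 ✓, 34 mod 11 = 1 ✓

x ≡ 34 (mod 88)


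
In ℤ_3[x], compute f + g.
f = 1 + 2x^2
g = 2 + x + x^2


Add coefficients mod 3:
x^0: 1 + 2 = 0 (mod 3)
x^1: 0 + 1 = 1 (mod 3)
x^2: 2 + 1 = 0 (mod 3)
Result: x

f + g = x


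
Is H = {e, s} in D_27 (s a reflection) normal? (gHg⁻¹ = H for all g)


H = {e, s} in D_27 (s a reflection)
r·s·r⁻¹ = sr⁻² ≠ s for n ≥ 3, so {e, s} is not closed under conjugation

No, not a normal subgroup


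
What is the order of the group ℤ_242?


ℤ_n has n elements.

|ℤ_242| = 242


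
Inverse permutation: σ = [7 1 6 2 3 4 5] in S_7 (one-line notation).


To find σ⁻¹, swap domain and range:
σ(1) = 7 → σ⁻¹(7) = 1
σ(2) = 1 → σ⁻¹(1) = 2
σ(3) = 6 → σ⁻¹(6) = 3
σ(4) = 2 → σ⁻¹(2) = 4
σ(5) = 3 → σ⁻¹(3) = 5
σ(6) = 4 → σ⁻¹(4) = 6
σ(7) = 5 → σ⁻¹(5) = 7

σ⁻¹ = [2 4 5 6 7 3 1]


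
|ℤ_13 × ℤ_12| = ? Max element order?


|ℤ_13 × ℤ_12| = 13 × 12 = 156
Max element order = lcm(13,12) = 156
Cyclic? Yes (gcd=1)

|ℤ_13×ℤ_12| = 156, max element order = 156


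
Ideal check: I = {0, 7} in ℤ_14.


Check ideal conditions for I = {0, 7} in ℤ_14:
(1) I is an additive subgroup? Yes
(2) For r ∈ ℤ_14 and a ∈ I: r·a ∈ I? Yes

Yes, I is an ideal of ℤ_14


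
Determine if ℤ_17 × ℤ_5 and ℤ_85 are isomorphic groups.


Comparing ℤ_17 × ℤ_5 and ℤ_85:
gcd(17,5) = 1, so ℤ_17 × ℤ_5 ≅ ℤ_85 (CRT)

Yes, ℤ_17 × ℤ_5 ≅ ℤ_85


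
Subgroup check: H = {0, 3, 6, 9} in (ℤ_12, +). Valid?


Subgroup test for H = {0, 3, 6, 9} in (ℤ_12, +):
(1) 0 ∈ H? Yes
(2) Closure: for all a,b ∈ H, (a+b) mod 12 ∈ H? Yes
(3) Inverses: for all a ∈ H, -a mod 12 ∈ H? Yes

Yes, H is a subgroup of ℤ_12


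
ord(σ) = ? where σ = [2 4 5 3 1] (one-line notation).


Cycle decomposition: (1 2 4 3 5)
Cycle lengths: 5
Order = lcm(5) = 5

ord(σ) = 5


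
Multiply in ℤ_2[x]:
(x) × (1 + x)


Expand and collect like terms; reduce coefficients mod 2:
x^0: 0·1 = 0 ≡ 0 (mod 2)
x^1: 0·1 + 1·1 = 1 ≡ 1 (mod 2)
x^2: 1·1 = 1 ≡ 1 (mod 2)
Result: x + x^2

f · g = x + x^2


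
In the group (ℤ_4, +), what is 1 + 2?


Operation: addition mod 4
1 + 2 = (a + b) mod 4 with a = 1, b = 2

1 + 2 = 3


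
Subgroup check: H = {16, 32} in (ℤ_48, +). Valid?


Subgroup test for H = {16, 32} in (ℤ_48, +):
(1) 0 ∈ H? No
(2) Closure: for all a,b ∈ H, (a+b) mod 48 ∈ H? No  [counterexample: 16 + 32 = 0 ∉ H]
(3) Inverses: for all a ∈ H, -a mod 48 ∈ H? Yes

No, H is not a subgroup of ℤ_48


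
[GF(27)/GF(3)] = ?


GF(27) = GF(3^3), so the extension degree is 3

[GF(27)/GF(3)] = 3


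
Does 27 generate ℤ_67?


g generates ℤ_n iff gcd(g, n) = 1
gcd(27, 67) = 1
Since gcd = 1, 27 is a generator.

Yes, 27 generates ℤ_67


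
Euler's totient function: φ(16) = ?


φ(n) = count of k ∈ {1,...,n} with gcd(k,n)=1
Coprimes to 16: {1, 3, 5, 7, 9, 11, 13, 15}
Count: 8

φ(16) = 8


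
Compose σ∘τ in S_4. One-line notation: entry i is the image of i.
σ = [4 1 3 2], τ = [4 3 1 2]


σ∘τ: apply τ first, then σ
1 →τ 4 →σ 2
2 →τ 3 →σ 3
3 →τ 1 →σ 4
4 →τ 2 →σ 1

σ∘τ = [2 3 4 1]


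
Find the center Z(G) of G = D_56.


Z(G) = {g ∈ G | gx = xg for all x ∈ G}
For even n, Z(D_n) = {e, r^(n/2)}: the 180° rotation r^28 commutes with every reflection and rotation

Z(D_56) = {e, r^28}


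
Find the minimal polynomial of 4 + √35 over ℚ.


Let α = 4 + √35. Then α - 4 = √35, so (α - 4)² = 35, giving α² - 8α - 19 = 0. Degree 2 and α ∉ ℚ, so this is the minimal polynomial.

Minimal polynomial: x² - 8x - 19


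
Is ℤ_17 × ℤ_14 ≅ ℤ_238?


Comparing ℤ_17 × ℤ_14 and ℤ_238:
gcd(17,14) = 1, so ℤ_17 × ℤ_14 ≅ ℤ_238 (CRT)

Yes, ℤ_17 × ℤ_14 ≅ ℤ_238


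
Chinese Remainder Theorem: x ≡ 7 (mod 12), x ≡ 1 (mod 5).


m₁ = 12, m₂ = 5, gcd = 1, so CRT applies. M = m₁·m₂ = 60
Let M₁ = M/m₁ = 5, M₂ = M/m₂ = 12
Find y₁ ≡ M₁⁻¹ (mod m₁): 5⁻¹ ≡ 5 (mod 12)
Find y₂ ≡ M₂⁻¹ (mod m₂): 12⁻¹ ≡ 3 (mod 5)
x = a₁·M₁·y₁ + a₂·M₂·y₂ = 7·5·5 + 1·12·3 = 211
Reduce mod 60: x ≡ 31
Check: 31 mod 12 = 7 ✓, 31 mod 5 = 1 ✓

x ≡ 31 (mod 60)


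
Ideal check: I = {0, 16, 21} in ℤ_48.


Check ideal conditions for I = {0, 16, 21} in ℤ_48:
(1) I is an additive subgroup? No
(2) For r ∈ ℤ_48 and a ∈ I: r·a ∈ I? No  [counterexample: r=2, a=16, r·a mod 48 = 32 ∉ I]

No, I is not an ideal of ℤ_48


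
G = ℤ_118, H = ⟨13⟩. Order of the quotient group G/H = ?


|⟨13⟩| = n / gcd(13, 118) = 118 / 1 = 118
H is normal (ℤ_118 is abelian).
|G/H| = |G| / |H| = 118 / 118 = 1

|G/H| = 1


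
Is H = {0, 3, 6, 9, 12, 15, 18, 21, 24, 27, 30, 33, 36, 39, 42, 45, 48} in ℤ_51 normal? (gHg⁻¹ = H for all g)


H = {0, 3, 6, 9, 12, 15, 18, 21, 24, 27, 30, 33, 36, 39, 42, 45, 48} in ℤ_51
ℤ_51 is abelian; every subgroup of an abelian group is normal

Yes, normal subgroup


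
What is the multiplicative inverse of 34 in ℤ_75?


Use the extended Euclidean algorithm to write 1 = 34·s + 75·t; then s mod 75 is the inverse.
Euclidean algorithm:
  34 = 0·75 + 34
  75 = 2·34 + 7
  34 = 4·7 + 6
  7 = 1·6 + 1
  6 = 6·1 + 0
gcd(34,75) = 1
Back-substitution gives: 34·(-11) + 75·(5) = 1
So 34⁻¹ ≡ -11 ≡ 64 (mod 75)
Check: 34 × 64 = 2176 ≡ 1 (mod 75) ✓

34⁻¹ ≡ 64 (mod 75)


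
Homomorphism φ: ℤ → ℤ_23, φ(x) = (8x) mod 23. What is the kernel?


Kernel = preimage of identity
ker(φ) = {x ∈ ℤ : 8x ≡ 0 (mod 23)}. gcd(8,23) = 1, so 8x ≡ 0 (mod 23) ⟺ x ≡ 0 (mod 23/1 = 23). Hence ker(φ) = 23ℤ

ker(φ) = 23ℤ


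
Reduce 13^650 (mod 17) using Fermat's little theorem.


Fermat's little theorem: if p is prime and gcd(a,p)=1, then a^(p-1) ≡ 1 (mod p)
p = 17 is prime, gcd(13,17) = 1
Reduce exponent: 650 mod 16 = 10
So 13^650 ≡ 13^10 (mod 17)
13^10 mod 17 = 16

13^650 ≡ 16 (mod 17)


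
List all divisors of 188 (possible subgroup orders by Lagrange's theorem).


Lagrange's theorem: |H| divides |G|
|G| = 188
Divisors of 188: 1, 2, 4, 47, 94, 188

Possible subgroup orders: {1, 2, 4, 47, 94, 188}


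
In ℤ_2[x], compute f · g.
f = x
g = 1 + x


Expand and collect like terms; reduce coefficients mod 2:
x^0: 0·1 = 0 ≡ 0 (mod 2)
x^1: 0·1 + 1·1 = 1 ≡ 1 (mod 2)
x^2: 1·1 = 1 ≡ 1 (mod 2)
Result: x + x^2

f · g = x + x^2


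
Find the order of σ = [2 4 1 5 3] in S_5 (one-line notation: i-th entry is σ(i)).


Cycle decomposition: (1 2 4 5 3)
Cycle lengths: 5
Order = lcm(5) = 5

ord(σ) = 5


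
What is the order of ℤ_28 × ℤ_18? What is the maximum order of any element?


|ℤ_28 × ℤ_18| = 28 × 18 = 504
Max element order = lcm(28,18) = 252
Cyclic? No (gcd=2)

|ℤ_28×ℤ_18| = 504, max element order = 252


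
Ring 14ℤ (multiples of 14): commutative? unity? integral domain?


14ℤ is a commutative ring under +,× but has no multiplicative identity (1 ∉ 14ℤ); it has no zero divisors, but without unity it is not an integral domain
Commutative: Yes
Integral domain: No
Has unity: No

14ℤ (multiples of 14): Commutative=Yes, Unity=No


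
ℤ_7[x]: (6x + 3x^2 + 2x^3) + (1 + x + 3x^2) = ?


Add coefficients mod 7:
x^0: 0 + 1 = 1 (mod 7)
x^1: 6 + 1 = 0 (mod 7)
x^2: 3 + 3 = 6 (mod 7)
x^3: 2 + 0 = 2 (mod 7)
Result: 1 + 6x^2 + 2x^3

f + g = 1 + 6x^2 + 2x^3


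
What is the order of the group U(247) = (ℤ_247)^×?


U(n) is the group of units mod n; |U(n)| = φ(n)
|U(247)| = φ(247) = 216

|U(247) = (ℤ_247)^×| = 216


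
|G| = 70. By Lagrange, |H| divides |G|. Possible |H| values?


Lagrange's theorem: |H| divides |G|
|G| = 70
Divisors of 70: 1, 2, 5, 7, 10, 14, 35, 70

Possible subgroup orders: {1, 2, 5, 7, 10, 14, 35, 70}


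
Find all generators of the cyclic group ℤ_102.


g generates ℤ_n iff gcd(g,n) = 1
Prime factors of 102: 2, 3, 17
Generators are g ∈ {1,...,101} not divisible by any of these primes.
Generators: {1, 5, 7, 11, 13, 19, 23, 25, 29, 31, 35, 37, 41, 43, 47, 49, 53, 55, 59, 61, 65, 67, 71, 73, 77, 79, 83, 89, 91, 95, 97, 101}
Number of generators = φ(102) = 32

Generators of ℤ_102 = {1, 5, 7, 11, 13, 19, 23, 25, 29, 31, 35, 37, 41, 43, 47, 49, 53, 55, 59, 61, 65, 67, 71, 73, 77, 79, 83, 89, 91, 95, 97, 101}


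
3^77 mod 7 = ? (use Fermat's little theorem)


Fermat's little theorem: if p is prime and gcd(a,p)=1, then a^(p-1) ≡ 1 (mod p)
p = 7 is prime, gcd(3,7) = 1
Reduce exponent: 77 mod 6 = 5
So 3^77 ≡ 3^5 (mod 7)
3^5 mod 7 = 5

3^77 ≡ 5 (mod 7)


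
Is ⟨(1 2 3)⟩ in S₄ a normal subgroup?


H = ⟨(1 2 3)⟩ in S₄
(1 4)(1 2 3)(1 4)⁻¹ = (4 2 3) ∉ ⟨(1 2 3)⟩

No, not a normal subgroup


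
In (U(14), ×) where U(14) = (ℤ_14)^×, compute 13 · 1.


Operation: multiplication mod 14
13 · 1 = (a × b) mod 14 with a = 13, b = 1

13 · 1 = 13


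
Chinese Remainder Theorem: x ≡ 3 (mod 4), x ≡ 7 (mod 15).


m₁ = 4, m₂ = 15, gcd = 1, so CRT applies. M = m₁·m₂ = 60
Let M₁ = M/m₁ = 15, M₂ = M/m₂ = 4
Find y₁ ≡ M₁⁻¹ (mod m₁): 15⁻¹ ≡ 3 (mod 4)
Find y₂ ≡ M₂⁻¹ (mod m₂): 4⁻¹ ≡ 4 (mod 15)
x = a₁·M₁·y₁ + a₂·M₂·y₂ = 3·15·3 + 7·4·4 = 247
Reduce mod 60: x ≡ 7
Check: 7 mod 4 = 3 ✓, 7 mod 15 = 7 ✓

x ≡ 7 (mod 60)


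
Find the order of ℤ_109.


ℤ_n has n elements.

|ℤ_109| = 109


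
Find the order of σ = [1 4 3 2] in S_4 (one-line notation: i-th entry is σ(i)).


Cycle decomposition: (2 4)
Cycle lengths: 2
Order = lcm(2) = 2

ord(σ) = 2


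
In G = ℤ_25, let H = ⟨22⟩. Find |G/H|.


|⟨22⟩| = n / gcd(22, 25) = 25 / 1 = 25
H is normal (ℤ_25 is abelian).
|G/H| = |G| / |H| = 25 / 25 = 1

|G/H| = 1


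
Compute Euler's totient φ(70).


Factor n: 70 = 2 × 5 × 7
φ(n) = n · ∏(1 - 1/p) over distinct primes p | n
φ(70) = 70 · (1 - 1/2) · (1 - 1/5) · (1 - 1/7) = 24

φ(70) = 24


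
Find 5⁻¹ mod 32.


Use the extended Euclidean algorithm to write 1 = 5·s + 32·t; then s mod 32 is the inverse.
Euclidean algorithm:
  5 = 0·32 + 5
  32 = 6·5 + 2
  5 = 2·2 + 1
  2 = 2·1 + 0
gcd(5,32) = 1
Back-substitution gives: 5·(13) + 32·(-2) = 1
So 5⁻¹ ≡ 13 ≡ 13 (mod 32)
Check: 5 × 13 = 65 ≡ 1 (mod 32) ✓

5⁻¹ ≡ 13 (mod 32)


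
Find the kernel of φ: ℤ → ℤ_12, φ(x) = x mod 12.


Kernel = preimage of identity
ker(φ) = {x ∈ ℤ : x ≡ 0 (mod 12)} = 12ℤ = {0, ±12, ±24, ...}

ker(φ) = 12ℤ


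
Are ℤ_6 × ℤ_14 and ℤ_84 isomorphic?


Comparing ℤ_6 × ℤ_14 and ℤ_84:
gcd(6,14) = 2 ≠ 1. Max element order in ℤ_6×ℤ_14 is lcm(6,14) = 42 < 84, so it has no element of order 84

No, ℤ_6 × ℤ_14 ≇ ℤ_84


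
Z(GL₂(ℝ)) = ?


Z(G) = {g ∈ G | gx = xg for all x ∈ G}
Only scalar multiples of the identity commute with all invertible matrices

Z(GL₂(ℝ)) = {aI : a ∈ ℝ, a ≠ 0}


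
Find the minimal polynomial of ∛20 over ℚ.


∛20 satisfies x³ - 20 = 0, irreducible over ℚ (no rational root; 20 is not a perfect cube)

Minimal polynomial: x³ - 20


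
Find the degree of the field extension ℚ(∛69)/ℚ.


∛69 has minimal polynomial x³ - 69 (irreducible over ℚ since 69 is not a perfect cube)

[ℚ(∛69)/ℚ] = 3


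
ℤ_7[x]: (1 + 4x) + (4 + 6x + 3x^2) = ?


Add coefficients mod 7:
x^0: 1 + 4 = 5 (mod 7)
x^1: 4 + 6 = 3 (mod 7)
x^2: 0 + 3 = 3 (mod 7)
Result: 5 + 3x + 3x^2

f + g = 5 + 3x + 3x^2


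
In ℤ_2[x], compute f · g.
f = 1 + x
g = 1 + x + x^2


Expand and collect like terms; reduce coefficients mod 2:
x^0: 1·1 = 1 ≡ 1 (mod 2)
x^1: 1·1 + 1·1 = 2 ≡ 0 (mod 2)
x^2: 1·1 + 1·1 = 2 ≡ 0 (mod 2)
x^3: 1·1 = 1 ≡ 1 (mod 2)
Result: 1 + x^3

f · g = 1 + x^3


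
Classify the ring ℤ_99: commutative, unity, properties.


ℤ_99 is a commutative ring with unity 1; 99 = 3×33 is composite, so 3·33 ≡ 0 gives zero divisors (not an integral domain)
Commutative: Yes
Integral domain: No
Has unity: Yes

ℤ_99: Commutative=Yes, Unity=Yes


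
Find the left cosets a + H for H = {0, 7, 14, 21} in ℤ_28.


H = {0, 7, 14, 21}, |H| = 4
Number of cosets = |G|/|H| = 28/4 = 7
0 + H = {0, 7, 14, 21}
1 + H = {1, 8, 15, 22}
2 + H = {2, 9, 16, 23}
3 + H = {3, 10, 17, 24}
4 + H = {4, 11, 18, 25}
5 + H = {5, 12, 19, 26}
6 + H = {6, 13, 20, 27}

Cosets: 0+H={0,7,14,21}; 1+H={1,8,15,22}; 2+H={2,9,16,23}; 3+H={3,10,17,24}; 4+H={4,11,18,25}; 5+H={5,12,19,26}; 6+H={6,13,20,27}


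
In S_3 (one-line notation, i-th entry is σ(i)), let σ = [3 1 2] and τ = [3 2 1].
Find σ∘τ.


σ∘τ: apply τ first, then σ
1 →τ 3 →σ 2
2 →τ 2 →σ 1
3 →τ 1 →σ 3

σ∘τ = [2 1 3]


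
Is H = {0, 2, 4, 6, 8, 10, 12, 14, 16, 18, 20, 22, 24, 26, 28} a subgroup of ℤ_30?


Subgroup test for H = {0, 2, 4, 6, 8, 10, 12, 14, 16, 18, 20, 22, 24, 26, 28} in (ℤ_30, +):
(1) 0 ∈ H? Yes
(2) Closure: for all a,b ∈ H, (a+b) mod 30 ∈ H? Yes
(3) Inverses: for all a ∈ H, -a mod 30 ∈ H? Yes

Yes, H is a subgroup of ℤ_30


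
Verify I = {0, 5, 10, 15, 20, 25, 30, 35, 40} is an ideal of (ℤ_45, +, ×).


Check ideal conditions for I = {0, 5, 10, 15, 20, 25, 30, 35, 40} in ℤ_45:
(1) I is an additive subgroup? Yes
(2) For r ∈ ℤ_45 and a ∈ I: r·a ∈ I? Yes

Yes, I is an ideal of ℤ_45


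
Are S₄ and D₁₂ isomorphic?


Comparing S₄ and D₁₂:
S₄ has trivial center; D₁₂ has center {e, r⁶}

No, S₄ ≇ D₁₂


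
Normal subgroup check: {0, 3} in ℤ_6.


H = {0, 3} in ℤ_6
ℤ_6 is abelian; every subgroup of an abelian group is normal

Yes, normal subgroup


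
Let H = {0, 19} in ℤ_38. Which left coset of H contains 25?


25 + H = {25 + h (mod 38) : h ∈ H}
25+0=25, 25+19=6
25 + H = {6, 25} = 6 + H

25 + H = {6, 25}


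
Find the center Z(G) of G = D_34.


Z(G) = {g ∈ G | gx = xg for all x ∈ G}
For even n, Z(D_n) = {e, r^(n/2)}: the 180° rotation r^17 commutes with every reflection and rotation

Z(D_34) = {e, r^17}


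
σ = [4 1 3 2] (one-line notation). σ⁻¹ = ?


To find σ⁻¹, swap domain and range:
σ(1) = 4 → σ⁻¹(4) = 1
σ(2) = 1 → σ⁻¹(1) = 2
σ(3) = 3 → σ⁻¹(3) = 3
σ(4) = 2 → σ⁻¹(2) = 4

σ⁻¹ = [2 4 3 1]


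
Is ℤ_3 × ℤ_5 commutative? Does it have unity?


Direct product ring; commutative with unity (1,1); but (1,0)·(0,1) = (0,0) gives zero divisors, so not an integral domain
Commutative: Yes
Integral domain: No
Has unity: Yes

ℤ_3 × ℤ_5: Commutative=Yes, Unity=Yes


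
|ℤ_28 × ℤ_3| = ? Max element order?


|ℤ_28 × ℤ_3| = 28 × 3 = 84
Max element order = lcm(28,3) = 84
Cyclic? Yes (gcd=1)

|ℤ_28×ℤ_3| = 84, max element order = 84


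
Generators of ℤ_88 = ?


g generates ℤ_n iff gcd(g,n) = 1
Prime factors of 88: 2, 11
Generators are g ∈ {1,...,87} not divisible by any of these primes.
Generators: {1, 3, 5, 7, 9, 13, 15, 17, 19, 21, 23, 25, 27, 29, 31, 35, 37, 39, 41, 43, 45, 47, 49, 51, 53, 57, 59, 61, 63, 65, 67, 69, 71, 73, 75, 79, 81, 83, 85, 87}
Number of generators = φ(88) = 40

Generators of ℤ_88 = {1, 3, 5, 7, 9, 13, 15, 17, 19, 21, 23, 25, 27, 29, 31, 35, 37, 39, 41, 43, 45, 47, 49, 51, 53, 57, 59, 61, 63, 65, 67, 69, 71, 73, 75, 79, 81, 83, 85, 87}


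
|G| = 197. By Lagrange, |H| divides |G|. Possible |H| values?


Lagrange's theorem: |H| divides |G|
|G| = 197
Divisors of 197: 1, 197

Possible subgroup orders: {1, 197}


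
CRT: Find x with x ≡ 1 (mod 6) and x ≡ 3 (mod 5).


m₁ = 6, m₂ = 5, gcd = 1, so CRT applies. M = m₁·m₂ = 30
Let M₁ = M/m₁ = 5, M₂ = M/m₂ = 6
Find y₁ ≡ M₁⁻¹ (mod m₁): 5⁻¹ ≡ 5 (mod 6)
Find y₂ ≡ M₂⁻¹ (mod m₂): 6⁻¹ ≡ 1 (mod 5)
x = a₁·M₁·y₁ + a₂·M₂·y₂ = 1·5·5 + 3·6·1 = 43
Reduce mod 30: x ≡ 13
Check: 13 mod 6 = 1 ✓, 13 mod 5 = 3 ✓

x ≡ 13 (mod 30)


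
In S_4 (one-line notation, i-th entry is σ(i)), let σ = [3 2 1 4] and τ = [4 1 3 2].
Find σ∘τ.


σ∘τ: apply τ first, then σ
1 →τ 4 →σ 4
2 →τ 1 →σ 3
3 →τ 3 →σ 1
4 →τ 2 →σ 2

σ∘τ = [4 3 1 2]


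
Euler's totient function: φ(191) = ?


Factor n: 191 = 191
φ(n) = n · ∏(1 - 1/p) over distinct primes p | n
φ(191) = 191 · (1 - 1/191) = 190

φ(191) = 190


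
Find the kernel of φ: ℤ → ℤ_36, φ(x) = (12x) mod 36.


Kernel = preimage of identity
ker(φ) = {x ∈ ℤ : 12x ≡ 0 (mod 36)}. gcd(12,36) = 12, so 12x ≡ 0 (mod 36) ⟺ x ≡ 0 (mod 36/12 = 3). Hence ker(φ) = 3ℤ

ker(φ) = 3ℤ


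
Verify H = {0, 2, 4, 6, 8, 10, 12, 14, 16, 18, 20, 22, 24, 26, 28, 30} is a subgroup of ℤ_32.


Subgroup test for H = {0, 2, 4, 6, 8, 10, 12, 14, 16, 18, 20, 22, 24, 26, 28, 30} in (ℤ_32, +):
(1) 0 ∈ H? Yes
(2) Closure: for all a,b ∈ H, (a+b) mod 32 ∈ H? Yes
(3) Inverses: for all a ∈ H, -a mod 32 ∈ H? Yes

Yes, H is a subgroup of ℤ_32


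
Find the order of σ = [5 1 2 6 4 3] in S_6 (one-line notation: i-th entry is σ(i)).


Cycle decomposition: (1 5 4 6 3 2)
Cycle lengths: 6
Order = lcm(6) = 6

ord(σ) = 6


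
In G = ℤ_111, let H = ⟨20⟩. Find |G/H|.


|⟨20⟩| = n / gcd(20, 111) = 111 / 1 = 111
H is normal (ℤ_111 is abelian).
|G/H| = |G| / |H| = 111 / 111 = 1

|G/H| = 1


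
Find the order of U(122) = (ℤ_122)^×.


U(n) is the group of units mod n; |U(n)| = φ(n)
|U(122)| = φ(122) = 60

|U(122) = (ℤ_122)^×| = 60


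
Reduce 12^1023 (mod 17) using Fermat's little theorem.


Fermat's little theorem: if p is prime and gcd(a,p)=1, then a^(p-1) ≡ 1 (mod p)
p = 17 is prime, gcd(12,17) = 1
Reduce exponent: 1023 mod 16 = 15
So 12^1023 ≡ 12^15 (mod 17)
12^15 mod 17 = 10

12^1023 ≡ 10 (mod 17)


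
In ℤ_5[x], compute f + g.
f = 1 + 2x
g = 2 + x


Add coefficients mod 5:
x^0: 1 + 2 = 3 (mod 5)
x^1: 2 + 1 = 3 (mod 5)
Result: 3 + 3x

f + g = 3 + 3x


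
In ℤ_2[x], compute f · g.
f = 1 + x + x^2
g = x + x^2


Expand and collect like terms; reduce coefficients mod 2:
x^0: 1·0 = 0 ≡ 0 (mod 2)
x^1: 1·1 + 1·0 = 1 ≡ 1 (mod 2)
x^2: 1·1 + 1·1 + 1·0 = 2 ≡ 0 (mod 2)
x^3: 1·1 + 1·1 = 2 ≡ 0 (mod 2)
x^4: 1·1 = 1 ≡ 1 (mod 2)
Result: x + x^4

f · g = x + x^4


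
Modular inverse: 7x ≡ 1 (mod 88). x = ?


Use the extended Euclidean algorithm to write 1 = 7·s + 88·t; then s mod 88 is the inverse.
Euclidean algorithm:
  7 = 0·88 + 7
  88 = 12·7 + 4
  7 = 1·4 + 3
  4 = 1·3 + 1
  3 = 3·1 + 0
gcd(7,88) = 1
Back-substitution gives: 7·(-25) + 88·(2) = 1
So 7⁻¹ ≡ -25 ≡ 63 (mod 88)
Check: 7 × 63 = 441 ≡ 1 (mod 88) ✓

7⁻¹ ≡ 63 (mod 88)


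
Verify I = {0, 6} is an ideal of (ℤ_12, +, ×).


Check ideal conditions for I = {0, 6} in ℤ_12:
(1) I is an additive subgroup? Yes
(2) For r ∈ ℤ_12 and a ∈ I: r·a ∈ I? Yes

Yes, I is an ideal of ℤ_12


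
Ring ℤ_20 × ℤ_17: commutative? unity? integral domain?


Direct product ring; commutative with unity (1,1); but (1,0)·(0,1) = (0,0) gives zero divisors, so not an integral domain
Commutative: Yes
Integral domain: No
Has unity: Yes

ℤ_20 × ℤ_17: Commutative=Yes, Unity=Yes


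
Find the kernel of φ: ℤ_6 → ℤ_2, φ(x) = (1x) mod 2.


Kernel = preimage of identity
ker(φ) = {x ∈ ℤ_6 : 1x ≡ 0 (mod 2)}. Since 2 | 6, φ is well-defined. The kernel is the cyclic subgroup ⟨2⟩ of ℤ_6 (order 3), i.e. {0, 2, 4}

ker(φ) = {0, 2, 4}


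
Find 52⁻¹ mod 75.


Use the extended Euclidean algorithm to write 1 = 52·s + 75·t; then s mod 75 is the inverse.
Euclidean algorithm:
  52 = 0·75 + 52
  75 = 1·52 + 23
  52 = 2·23 + 6
  23 = 3·6 + 5
  6 = 1·5 + 1
  5 = 5·1 + 0
gcd(52,75) = 1
Back-substitution gives: 52·(13) + 75·(-9) = 1
So 52⁻¹ ≡ 13 ≡ 13 (mod 75)
Check: 52 × 13 = 676 ≡ 1 (mod 75) ✓

52⁻¹ ≡ 13 (mod 75)


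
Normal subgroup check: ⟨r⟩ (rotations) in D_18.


H = ⟨r⟩ (rotations) in D_18
The rotation subgroup ⟨r⟩ has index 2 in D_18, so it is normal

Yes, normal subgroup


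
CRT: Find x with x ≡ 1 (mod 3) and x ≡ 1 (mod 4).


m₁ = 3, m₂ = 4, gcd = 1, so CRT applies. M = m₁·m₂ = 12
Let M₁ = M/m₁ = 4, M₂ = M/m₂ = 3
Find y₁ ≡ M₁⁻¹ (mod m₁): 4⁻¹ ≡ 1 (mod 3)
Find y₂ ≡ M₂⁻¹ (mod m₂): 3⁻¹ ≡ 3 (mod 4)
x = a₁·M₁·y₁ + a₂·M₂·y₂ = 1·4·1 + 1·3·3 = 13
Reduce mod 12: x ≡ 1
Check: 1 mod 3 = 1 ✓, 1 mod 4 = 1 ✓

x ≡ 1 (mod 12)


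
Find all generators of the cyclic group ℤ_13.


g generates ℤ_n iff gcd(g,n) = 1
Checking each g ∈ {1,...,12}:
gcd(1,13) = 1
gcd(2,13) = 1
gcd(3,13) = 1
gcd(4,13) = 1
gcd(5,13) = 1
gcd(6,13) = 1
gcd(7,13) = 1
gcd(8,13) = 1
gcd(9,13) = 1
gcd(10,13) = 1
gcd(11,13) = 1
gcd(12,13) = 1
Generators: {1, 2, 3, 4, 5, 6, 7, 8, 9, 10, 11, 12}
Number of generators = φ(13) = 12

Generators of ℤ_13 = {1, 2, 3, 4, 5, 6, 7, 8, 9, 10, 11, 12}


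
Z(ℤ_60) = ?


Z(G) = {g ∈ G | gx = xg for all x ∈ G}
ℤ_60 is abelian, so Z(G) = G

Z(ℤ_60) = ℤ_60


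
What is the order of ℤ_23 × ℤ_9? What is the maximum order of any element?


|ℤ_23 × ℤ_9| = 23 × 9 = 207
Max element order = lcm(23,9) = 207
Cyclic? Yes (gcd=1)

|ℤ_23×ℤ_9| = 207, max element order = 207


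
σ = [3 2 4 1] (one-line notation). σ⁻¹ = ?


To find σ⁻¹, swap domain and range:
σ(1) = 3 → σ⁻¹(3) = 1
σ(2) = 2 → σ⁻¹(2) = 2
σ(3) = 4 → σ⁻¹(4) = 3
σ(4) = 1 → σ⁻¹(1) = 4

σ⁻¹ = [4 2 1 3]


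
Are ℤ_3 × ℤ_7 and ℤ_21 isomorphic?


Comparing ℤ_3 × ℤ_7 and ℤ_21:
gcd(3,7) = 1, so ℤ_3 × ℤ_7 ≅ ℤ_21 (CRT)

Yes, ℤ_3 × ℤ_7 ≅ ℤ_21


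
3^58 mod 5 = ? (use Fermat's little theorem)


Fermat's little theorem: if p is prime and gcd(a,p)=1, then a^(p-1) ≡ 1 (mod p)
p = 5 is prime, gcd(3,5) = 1
Reduce exponent: 58 mod 4 = 2
So 3^58 ≡ 3^2 (mod 5)
3^2 mod 5 = 4

3^58 ≡ 4 (mod 5)


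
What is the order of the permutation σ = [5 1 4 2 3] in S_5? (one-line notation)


Cycle decomposition: (1 5 3 4 2)
Cycle lengths: 5
Order = lcm(5) = 5

ord(σ) = 5


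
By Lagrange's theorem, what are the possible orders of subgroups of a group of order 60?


Lagrange's theorem: |H| divides |G|
|G| = 60
Divisors of 60: 1, 2, 3, 4, 5, 6, 10, 12, 15, 20, 30, 60

Possible subgroup orders: {1, 2, 3, 4, 5, 6, 10, 12, 15, 20, 30, 60}


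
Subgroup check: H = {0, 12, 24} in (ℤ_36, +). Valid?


Subgroup test for H = {0, 12, 24} in (ℤ_36, +):
(1) 0 ∈ H? Yes
(2) Closure: for all a,b ∈ H, (a+b) mod 36 ∈ H? Yes
(3) Inverses: for all a ∈ H, -a mod 36 ∈ H? Yes

Yes, H is a subgroup of ℤ_36


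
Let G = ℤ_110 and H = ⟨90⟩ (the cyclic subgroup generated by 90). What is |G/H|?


|⟨90⟩| = n / gcd(90, 110) = 110 / 10 = 11
H is normal (ℤ_110 is abelian).
|G/H| = |G| / |H| = 110 / 11 = 10

|G/H| = 10


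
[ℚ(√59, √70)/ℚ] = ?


[ℚ(√59,√70):ℚ] = [ℚ(√59,√70):ℚ(√59)]·[ℚ(√59):ℚ] = 2·2 = 4

[ℚ(√59, √70)/ℚ] = 4


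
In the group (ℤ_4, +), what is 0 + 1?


Operation: addition mod 4
0 + 1 = (a + b) mod 4 with a = 0, b = 1

0 + 1 = 1


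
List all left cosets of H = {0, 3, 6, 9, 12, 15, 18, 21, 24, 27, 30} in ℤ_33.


H = {0, 3, 6, 9, 12, 15, 18, 21, 24, 27, 30}, |H| = 11
Number of cosets = |G|/|H| = 33/11 = 3
0 + H = {0, 3, 6, 9, 12, 15, 18, 21, 24, 27, 30}
1 + H = {1, 4, 7, 10, 13, 16, 19, 22, 25, 28, 31}
2 + H = {2, 5, 8, 11, 14, 17, 20, 23, 26, 29, 32}

Cosets: 0+H={0,3,6,9,12,15,18,21,24,27,30}; 1+H={1,4,7,10,13,16,19,22,25,28,31}; 2+H={2,5,8,11,14,17,20,23,26,29,32}


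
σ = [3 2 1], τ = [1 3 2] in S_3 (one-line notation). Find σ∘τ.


σ∘τ: apply τ first, then σ
1 →τ 1 →σ 3
2 →τ 3 →σ 1
3 →τ 2 →σ 2

σ∘τ = [3 1 2]


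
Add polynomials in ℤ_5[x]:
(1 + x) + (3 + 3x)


Add coefficients mod 5:
x^0: 1 + 3 = 4 (mod 5)
x^1: 1 + 3 = 4 (mod 5)
Result: 4 + 4x

f + g = 4 + 4x


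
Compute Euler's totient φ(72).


Factor n: 72 = 2^3 × 3^2
φ(n) = n · ∏(1 - 1/p) over distinct primes p | n
φ(72) = 72 · (1 - 1/2) · (1 - 1/3) = 24

φ(72) = 24


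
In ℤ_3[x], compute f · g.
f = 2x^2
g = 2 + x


Expand and collect like terms; reduce coefficients mod 3:
x^0: 0·2 = 0 ≡ 0 (mod 3)
x^1: 0·1 + 0·2 = 0 ≡ 0 (mod 3)
x^2: 0·1 + 2·2 = 4 ≡ 1 (mod 3)
x^3: 2·1 = 2 ≡ 2 (mod 3)
Result: x^2 + 2x^3

f · g = x^2 + 2x^3


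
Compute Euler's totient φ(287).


Factor n: 287 = 7 × 41
φ(n) = n · ∏(1 - 1/p) over distinct primes p | n
φ(287) = 287 · (1 - 1/7) · (1 - 1/41) = 240

φ(287) = 240


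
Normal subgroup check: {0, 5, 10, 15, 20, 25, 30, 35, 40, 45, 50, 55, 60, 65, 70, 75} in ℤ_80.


H = {0, 5, 10, 15, 20, 25, 30, 35, 40, 45, 50, 55, 60, 65, 70, 75} in ℤ_80
ℤ_80 is abelian; every subgroup of an abelian group is normal

Yes, normal subgroup


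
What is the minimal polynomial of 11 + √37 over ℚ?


Let α = 11 + √37. Then α - 11 = √37, so (α - 11)² = 37, giving α² - 22α + 84 = 0. Degree 2 and α ∉ ℚ, so this is the minimal polynomial.

Minimal polynomial: x² - 22x + 84


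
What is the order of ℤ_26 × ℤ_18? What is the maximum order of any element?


|ℤ_26 × ℤ_18| = 26 × 18 = 468
Max element order = lcm(26,18) = 234
Cyclic? No (gcd=2)

|ℤ_26×ℤ_18| = 468, max element order = 234


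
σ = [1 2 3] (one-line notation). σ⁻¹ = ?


To find σ⁻¹, swap domain and range:
σ(1) = 1 → σ⁻¹(1) = 1
σ(2) = 2 → σ⁻¹(2) = 2
σ(3) = 3 → σ⁻¹(3) = 3

σ⁻¹ = [1 2 3]


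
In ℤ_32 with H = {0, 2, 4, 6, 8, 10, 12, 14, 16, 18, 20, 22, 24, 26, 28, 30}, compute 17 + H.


17 + H = {17 + h (mod 32) : h ∈ H}
17+0=17, 17+2=19, 17+4=21, 17+6=23, 17+8=25, 17+10=27, 17+12=29, 17+14=31, 17+16=1, 17+18=3, 17+20=5, 17+22=7, 17+24=9, 17+26=11, 17+28=13, 17+30=15
17 + H = {1, 3, 5, 7, 9, 11, 13, 15, 17, 19, 21, 23, 25, 27, 29, 31} = 1 + H

17 + H = {1, 3, 5, 7, 9, 11, 13, 15, 17, 19, 21, 23, 25, 27, 29, 31}


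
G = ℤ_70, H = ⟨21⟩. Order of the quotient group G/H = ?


|⟨21⟩| = n / gcd(21, 70) = 70 / 7 = 10
H is normal (ℤ_70 is abelian).
|G/H| = |G| / |H| = 70 / 10 = 7

|G/H| = 7


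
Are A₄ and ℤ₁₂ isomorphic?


Comparing A₄ and ℤ₁₂:
A₄ is non-abelian, ℤ₁₂ is abelian

No, A₄ ≇ ℤ₁₂


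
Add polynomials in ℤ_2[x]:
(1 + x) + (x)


Add coefficients mod 2:
x^0: 1 + 0 = 1 (mod 2)
x^1: 1 + 1 = 0 (mod 2)
Result: 1

f + g = 1


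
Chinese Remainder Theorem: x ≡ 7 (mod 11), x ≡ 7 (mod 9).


m₁ = 11, m₂ = 9, gcd = 1, so CRT applies. M = m₁·m₂ = 99
Let M₁ = M/m₁ = 9, M₂ = M/m₂ = 11
Find y₁ ≡ M₁⁻¹ (mod m₁): 9⁻¹ ≡ 5 (mod 11)
Find y₂ ≡ M₂⁻¹ (mod m₂): 11⁻¹ ≡ 5 (mod 9)
x = a₁·M₁·y₁ + a₂·M₂·y₂ = 7·9·5 + 7·11·5 = 700
Reduce mod 99: x ≡ 7
Check: 7 mod 11 = 7 ✓, 7 mod 9 = 7 ✓

x ≡ 7 (mod 99)


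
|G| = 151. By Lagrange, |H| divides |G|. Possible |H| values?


Lagrange's theorem: |H| divides |G|
|G| = 151
Divisors of 151: 1, 151

Possible subgroup orders: {1, 151}


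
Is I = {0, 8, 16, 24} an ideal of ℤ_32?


Check ideal conditions for I = {0, 8, 16, 24} in ℤ_32:
(1) I is an additive subgroup? Yes
(2) For r ∈ ℤ_32 and a ∈ I: r·a ∈ I? Yes

Yes, I is an ideal of ℤ_32


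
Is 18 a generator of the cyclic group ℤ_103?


g generates ℤ_n iff gcd(g, n) = 1
gcd(18, 103) = 1
Since gcd = 1, 18 is a generator.

Yes, 18 generates ℤ_103


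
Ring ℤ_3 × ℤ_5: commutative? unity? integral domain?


Direct product ring; commutative with unity (1,1); but (1,0)·(0,1) = (0,0) gives zero divisors, so not an integral domain
Commutative: Yes
Integral domain: No
Has unity: Yes

ℤ_3 × ℤ_5: Commutative=Yes, Unity=Yes


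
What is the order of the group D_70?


|D_n| = 2n (n rotations and n reflections)
|D_70| = 2×70 = 140

|D_70| = 140


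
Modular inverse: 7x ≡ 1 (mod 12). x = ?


Use the extended Euclidean algorithm to write 1 = 7·s + 12·t; then s mod 12 is the inverse.
Euclidean algorithm:
  7 = 0·12 + 7
  12 = 1·7 + 5
  7 = 1·5 + 2
  5 = 2·2 + 1
  2 = 2·1 + 0
gcd(7,12) = 1
Back-substitution gives: 7·(-5) + 12·(3) = 1
So 7⁻¹ ≡ -5 ≡ 7 (mod 12)
Check: 7 × 7 = 49 ≡ 1 (mod 12) ✓

7⁻¹ ≡ 7 (mod 12)


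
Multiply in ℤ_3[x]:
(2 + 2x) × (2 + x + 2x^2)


Expand and collect like terms; reduce coefficients mod 3:
x^0: 2·2 = 4 ≡ 1 (mod 3)
x^1: 2·1 + 2·2 = 6 ≡ 0 (mod 3)
x^2: 2·2 + 2·1 = 6 ≡ 0 (mod 3)
x^3: 2·2 = 4 ≡ 1 (mod 3)
Result: 1 + x^3

f · g = 1 + x^3


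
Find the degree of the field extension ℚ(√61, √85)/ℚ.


[ℚ(√61,√85):ℚ] = [ℚ(√61,√85):ℚ(√61)]·[ℚ(√61):ℚ] = 2·2 = 4

[ℚ(√61, √85)/ℚ] = 4


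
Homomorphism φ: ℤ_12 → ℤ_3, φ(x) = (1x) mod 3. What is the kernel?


Kernel = preimage of identity
ker(φ) = {x ∈ ℤ_12 : 1x ≡ 0 (mod 3)}. Since 3 | 12, φ is well-defined. The kernel is the cyclic subgroup ⟨3⟩ of ℤ_12 (order 4), i.e. {0, 3, 6, 9}

ker(φ) = {0, 3, 6, 9}


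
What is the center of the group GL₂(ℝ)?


Z(G) = {g ∈ G | gx = xg for all x ∈ G}
Only scalar multiples of the identity commute with all invertible matrices

Z(GL₂(ℝ)) = {aI : a ∈ ℝ, a ≠ 0}


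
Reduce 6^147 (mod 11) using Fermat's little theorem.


Fermat's little theorem: if p is prime and gcd(a,p)=1, then a^(p-1) ≡ 1 (mod p)
p = 11 is prime, gcd(6,11) = 1
Reduce exponent: 147 mod 10 = 7
So 6^147 ≡ 6^7 (mod 11)
6^7 mod 11 = 8

6^147 ≡ 8 (mod 11)


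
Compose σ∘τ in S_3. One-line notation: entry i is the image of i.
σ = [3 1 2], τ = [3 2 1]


σ∘τ: apply τ first, then σ
1 →τ 3 →σ 2
2 →τ 2 →σ 1
3 →τ 1 →σ 3

σ∘τ = [2 1 3]


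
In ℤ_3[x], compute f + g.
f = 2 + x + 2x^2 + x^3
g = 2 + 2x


Add coefficients mod 3:
x^0: 2 + 2 = 1 (mod 3)
x^1: 1 + 2 = 0 (mod 3)
x^2: 2 + 0 = 2 (mod 3)
x^3: 1 + 0 = 1 (mod 3)
Result: 1 + 2x^2 + x^3

f + g = 1 + 2x^2 + x^3


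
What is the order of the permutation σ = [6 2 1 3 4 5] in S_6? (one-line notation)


Cycle decomposition: (1 6 5 4 3)
Cycle lengths: 5
Order = lcm(5) = 5

ord(σ) = 5


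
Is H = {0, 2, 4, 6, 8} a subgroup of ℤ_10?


Subgroup test for H = {0, 2, 4, 6, 8} in (ℤ_10, +):
(1) 0 ∈ H? Yes
(2) Closure: for all a,b ∈ H, (a+b) mod 10 ∈ H? Yes
(3) Inverses: for all a ∈ H, -a mod 10 ∈ H? Yes

Yes, H is a subgroup of ℤ_10


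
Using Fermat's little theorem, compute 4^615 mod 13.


Fermat's little theorem: if p is prime and gcd(a,p)=1, then a^(p-1) ≡ 1 (mod p)
p = 13 is prime, gcd(4,13) = 1
Reduce exponent: 615 mod 12 = 3
So 4^615 ≡ 4^3 (mod 13)
4^3 mod 13 = 12

4^615 ≡ 12 (mod 13)
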